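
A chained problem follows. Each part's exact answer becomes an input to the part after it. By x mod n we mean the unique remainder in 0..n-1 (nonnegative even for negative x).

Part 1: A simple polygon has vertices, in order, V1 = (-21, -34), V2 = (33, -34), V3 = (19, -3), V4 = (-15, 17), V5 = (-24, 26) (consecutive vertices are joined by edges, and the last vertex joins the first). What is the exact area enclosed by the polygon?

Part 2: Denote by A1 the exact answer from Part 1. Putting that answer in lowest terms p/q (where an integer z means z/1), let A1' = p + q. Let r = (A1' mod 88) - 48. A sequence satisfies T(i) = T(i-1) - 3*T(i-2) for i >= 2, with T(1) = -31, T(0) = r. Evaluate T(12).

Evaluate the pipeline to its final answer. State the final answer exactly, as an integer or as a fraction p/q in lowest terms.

-31525

Part 1: cross terms: (-21*-34 - 33*-34)=1836, (33*-3 - 19*-34)=547, (19*17 - -15*-3)=278, (-15*26 - -24*17)=18, (-24*-34 - -21*26)=1362; twice the area = |4041| = 4041; area = 4041/2; answer 4041/2
Part 2: A1 = 4041/2; threaded value p + q = 4043; r = 35; T(2) = 1*(-31) - 3*(35) = -136; iterating: T(2)=-136, T(3)=-43, T(4)=365, T(5)=494, T(6)=-601, T(7)=-2083, T(8)=-280, T(9)=5969, T(10)=6809, T(11)=-11098, T(12)=-31525; answer -31525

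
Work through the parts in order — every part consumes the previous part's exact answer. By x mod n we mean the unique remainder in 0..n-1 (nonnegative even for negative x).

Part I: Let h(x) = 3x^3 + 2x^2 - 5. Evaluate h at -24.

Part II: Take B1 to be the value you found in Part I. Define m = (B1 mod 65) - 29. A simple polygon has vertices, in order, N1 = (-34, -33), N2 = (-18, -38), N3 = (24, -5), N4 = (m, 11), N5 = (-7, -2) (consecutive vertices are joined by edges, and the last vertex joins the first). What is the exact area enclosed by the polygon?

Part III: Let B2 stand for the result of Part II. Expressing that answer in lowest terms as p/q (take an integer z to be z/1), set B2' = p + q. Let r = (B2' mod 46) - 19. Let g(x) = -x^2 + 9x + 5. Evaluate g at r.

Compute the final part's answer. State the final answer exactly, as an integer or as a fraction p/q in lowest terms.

-31

Part I: 3*(-24)^3 + 2*(-24)^2 - 5 = (-41472) + (1152) + (-5) = -40325; answer -40325
Part II: B1 = -40325; m = 11; cross terms: (-34*-38 - -18*-33)=698, (-18*-5 - 24*-38)=1002, (24*11 - 11*-5)=319, (11*-2 - -7*11)=55, (-7*-33 - -34*-2)=163; twice the area = |2237| = 2237; area = 2237/2; answer 2237/2
Part III: B2 = 2237/2; threaded value p + q = 2239; r = 12; -1*(12)^2 + 9*(12)^1 + 5 = (-144) + (108) + (5) = -31; answer -31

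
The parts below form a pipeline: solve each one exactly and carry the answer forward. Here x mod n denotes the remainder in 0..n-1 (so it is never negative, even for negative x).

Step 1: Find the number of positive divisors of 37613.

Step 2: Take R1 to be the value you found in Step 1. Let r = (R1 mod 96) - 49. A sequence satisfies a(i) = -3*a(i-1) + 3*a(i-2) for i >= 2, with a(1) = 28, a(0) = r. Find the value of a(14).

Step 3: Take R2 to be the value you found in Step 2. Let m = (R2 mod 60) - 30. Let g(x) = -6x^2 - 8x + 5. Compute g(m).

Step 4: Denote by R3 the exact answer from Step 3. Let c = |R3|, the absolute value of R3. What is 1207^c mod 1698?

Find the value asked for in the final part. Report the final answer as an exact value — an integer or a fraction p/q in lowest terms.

1027

Step 1: 37613 = 29 * 1297; number of divisors = (1+1) * (1+1) = 4; answer 4
Step 2: R1 = 4; r = -45; a(2) = -3*(28) + 3*(-45) = -219; iterating: a(2)=-219, a(3)=741, a(4)=-2880, a(5)=10863, a(6)=-41229, a(7)=156276, a(8)=-592515, a(9)=2246373, a(10)=-8516664, a(11)=32289111, a(12)=-122417325, a(13)=464119308, a(14)=-1759609899; answer -1759609899
Step 3: R2 = -1759609899; m = -9; -6*(-9)^2 - 8*(-9)^1 + 5 = (-486) + (72) + (5) = -409; answer -409
Step 4: R3 = -409; c = 409; squarings mod 1698: 1207^1=1207, 1207^2=1663, 1207^4=1225, 1207^8=1291, 1207^16=943, 1207^32=1195, 1207^64=7, 1207^128=49, 1207^256=703; 1207^409 = 1207^1 * 1207^8 * 1207^16 * 1207^128 * 1207^256 = 1027 (mod 1698); answer 1027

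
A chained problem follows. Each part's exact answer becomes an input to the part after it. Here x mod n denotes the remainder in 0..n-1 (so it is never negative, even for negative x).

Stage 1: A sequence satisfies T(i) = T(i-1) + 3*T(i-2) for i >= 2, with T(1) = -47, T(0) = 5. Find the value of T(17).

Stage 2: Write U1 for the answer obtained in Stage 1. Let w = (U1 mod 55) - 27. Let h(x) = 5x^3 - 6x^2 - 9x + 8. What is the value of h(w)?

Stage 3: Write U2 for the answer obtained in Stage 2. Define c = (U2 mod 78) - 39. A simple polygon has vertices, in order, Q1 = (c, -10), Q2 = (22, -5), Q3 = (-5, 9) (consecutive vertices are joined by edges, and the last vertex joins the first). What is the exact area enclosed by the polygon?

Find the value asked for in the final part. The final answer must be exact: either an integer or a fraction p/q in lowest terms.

Stage 1: T(2) = 1*(-47) + 3*(5) = -32; iterating: T(2)=-32, T(3)=-173, T(4)=-269, T(5)=-788, T(6)=-1595, T(7)=-3959, T(8)=-8744, T(9)=-20621, T(10)=-46853, T(11)=-108716, T(12)=-249275, T(13)=-575423, T(14)=-1323248, T(15)=-3049517, T(16)=-7019261, T(17)=-16167812; answer -16167812
Stage 2: U1 = -16167812; w = 16; 5*(16)^3 - 6*(16)^2 - 9*(16)^1 + 8 = (20480) + (-1536) + (-144) + (8) = 18808; answer 18808
Stage 3: U2 = 18808; c = -29; cross terms: (-29*-5 - 22*-10)=365, (22*9 - -5*-5)=173, (-5*-10 - -29*9)=311; twice the area = |849| = 849; area = 849/2; answer 849/2

849/2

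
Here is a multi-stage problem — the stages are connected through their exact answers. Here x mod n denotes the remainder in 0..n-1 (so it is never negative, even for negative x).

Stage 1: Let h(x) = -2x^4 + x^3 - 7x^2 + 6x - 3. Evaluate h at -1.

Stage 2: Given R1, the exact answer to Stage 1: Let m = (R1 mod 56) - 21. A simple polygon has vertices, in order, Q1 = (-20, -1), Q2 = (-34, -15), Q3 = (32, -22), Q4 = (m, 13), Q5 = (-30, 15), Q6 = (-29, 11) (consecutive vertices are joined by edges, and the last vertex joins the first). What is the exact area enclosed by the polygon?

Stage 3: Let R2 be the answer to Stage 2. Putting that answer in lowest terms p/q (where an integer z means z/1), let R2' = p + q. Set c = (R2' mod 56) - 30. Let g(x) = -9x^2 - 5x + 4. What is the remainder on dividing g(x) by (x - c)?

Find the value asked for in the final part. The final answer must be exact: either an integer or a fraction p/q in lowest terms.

-7946

Stage 1: -2*(-1)^4 + 1*(-1)^3 - 7*(-1)^2 + 6*(-1)^1 - 3 = (-2) + (-1) + (-7) + (-6) + (-3) = -19; answer -19
Stage 2: R1 = -19; m = 16; cross terms: (-20*-15 - -34*-1)=266, (-34*-22 - 32*-15)=1228, (32*13 - 16*-22)=768, (16*15 - -30*13)=630, (-30*11 - -29*15)=105, (-29*-1 - -20*11)=249; twice the area = |3246| = 3246; area = 1623; answer 1623
Stage 3: R2 = 1623; threaded value p + q = 1624; c = -30; remainder = value at the root: -9*(-30)^2 - 5*(-30)^1 + 4 = (-8100) + (150) + (4) = -7946; answer -7946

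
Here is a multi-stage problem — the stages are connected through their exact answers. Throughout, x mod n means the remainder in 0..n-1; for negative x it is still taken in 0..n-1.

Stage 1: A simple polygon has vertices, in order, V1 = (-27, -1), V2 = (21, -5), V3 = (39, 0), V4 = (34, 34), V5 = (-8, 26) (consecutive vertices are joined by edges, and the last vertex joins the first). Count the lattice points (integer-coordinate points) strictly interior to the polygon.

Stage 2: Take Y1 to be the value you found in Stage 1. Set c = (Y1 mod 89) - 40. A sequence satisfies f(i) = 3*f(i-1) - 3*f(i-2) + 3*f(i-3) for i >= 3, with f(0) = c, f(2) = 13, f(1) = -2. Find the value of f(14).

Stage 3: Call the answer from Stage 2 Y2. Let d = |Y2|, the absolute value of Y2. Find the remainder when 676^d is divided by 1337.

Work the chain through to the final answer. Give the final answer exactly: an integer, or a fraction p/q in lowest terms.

Stage 1: cross terms: (-27*-5 - 21*-1)=156, (21*0 - 39*-5)=195, (39*34 - 34*0)=1326, (34*26 - -8*34)=1156, (-8*-1 - -27*26)=710; twice the area = |3543| = 3543; area = 3543/2; boundary points = 4 + 1 + 1 + 2 + 1 = 9; strictly interior points = area - boundary/2 + 1 = 1768; answer 1768
Stage 2: Y1 = 1768; c = 37; f(3) = 3*(13) - 3*(-2) + 3*(37) = 156; iterating: f(3)=156, f(4)=423, f(5)=840, f(6)=1719, f(7)=3906, f(8)=9081, f(9)=20682, f(10)=46521, f(11)=104760, f(12)=236763, f(13)=535572, f(14)=1210707; answer 1210707
Stage 3: Y2 = 1210707; d = 1210707; squarings mod 1337: 676^1=676, 676^2=1059, 676^4=1075, 676^8=457, 676^16=277, 676^32=520, 676^64=326, 676^128=653, 676^256=1243, 676^512=814, 676^1024=781, 676^2048=289, 676^4096=627, 676^8192=51, 676^16384=1264, 676^32768=1318, 676^65536=361, 676^131072=632, 676^262144=998, 676^524288=1276, 676^1048576=1047; 676^1210707 = 676^1 * 676^2 * 676^16 * 676^64 * 676^256 * 676^2048 * 676^4096 * 676^8192 * 676^16384 * 676^131072 * 676^1048576 = 442 (mod 1337); answer 442

442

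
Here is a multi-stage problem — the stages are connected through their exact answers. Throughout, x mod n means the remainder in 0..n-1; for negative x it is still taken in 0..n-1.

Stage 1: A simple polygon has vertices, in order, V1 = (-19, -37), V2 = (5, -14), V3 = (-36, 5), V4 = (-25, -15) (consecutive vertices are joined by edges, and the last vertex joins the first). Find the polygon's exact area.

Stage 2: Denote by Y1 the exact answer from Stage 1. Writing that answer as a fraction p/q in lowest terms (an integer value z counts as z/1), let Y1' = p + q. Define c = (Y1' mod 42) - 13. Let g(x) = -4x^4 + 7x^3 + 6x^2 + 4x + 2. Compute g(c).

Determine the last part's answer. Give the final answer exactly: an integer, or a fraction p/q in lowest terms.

Stage 1: cross terms: (-19*-14 - 5*-37)=451, (5*5 - -36*-14)=-479, (-36*-15 - -25*5)=665, (-25*-37 - -19*-15)=640; twice the area = |1277| = 1277; area = 1277/2; answer 1277/2
Stage 2: Y1 = 1277/2; threaded value p + q = 1279; c = 6; -4*(6)^4 + 7*(6)^3 + 6*(6)^2 + 4*(6)^1 + 2 = (-5184) + (1512) + (216) + (24) + (2) = -3430; answer -3430

-3430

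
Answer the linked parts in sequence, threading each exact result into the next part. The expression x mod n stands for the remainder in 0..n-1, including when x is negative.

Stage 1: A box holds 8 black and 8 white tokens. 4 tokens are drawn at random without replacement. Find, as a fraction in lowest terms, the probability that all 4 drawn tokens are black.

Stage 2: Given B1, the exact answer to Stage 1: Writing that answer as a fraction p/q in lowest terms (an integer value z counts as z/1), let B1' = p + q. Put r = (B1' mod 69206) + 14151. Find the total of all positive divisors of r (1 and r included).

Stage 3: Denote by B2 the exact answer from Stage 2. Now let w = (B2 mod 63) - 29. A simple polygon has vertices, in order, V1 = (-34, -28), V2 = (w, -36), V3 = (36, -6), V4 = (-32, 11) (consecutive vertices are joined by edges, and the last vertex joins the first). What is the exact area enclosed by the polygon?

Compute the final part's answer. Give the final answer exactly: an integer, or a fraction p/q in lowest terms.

1678

Stage 1: total draws C(16,4) = 1820; favorable C(8,4) = 70; P = 1/26; answer 1/26
Stage 2: B1 = 1/26; threaded value p + q = 27; r = 14178; 14178 = 2 * 3 * 17 * 139; sigma = (1 + 2) * (1 + 3) * (1 + 17) * (1 + 139) = 3 * 4 * 18 * 140 = 30240; answer 30240
Stage 3: B2 = 30240; w = -29; cross terms: (-34*-36 - -29*-28)=412, (-29*-6 - 36*-36)=1470, (36*11 - -32*-6)=204, (-32*-28 - -34*11)=1270; twice the area = |3356| = 3356; area = 1678; answer 1678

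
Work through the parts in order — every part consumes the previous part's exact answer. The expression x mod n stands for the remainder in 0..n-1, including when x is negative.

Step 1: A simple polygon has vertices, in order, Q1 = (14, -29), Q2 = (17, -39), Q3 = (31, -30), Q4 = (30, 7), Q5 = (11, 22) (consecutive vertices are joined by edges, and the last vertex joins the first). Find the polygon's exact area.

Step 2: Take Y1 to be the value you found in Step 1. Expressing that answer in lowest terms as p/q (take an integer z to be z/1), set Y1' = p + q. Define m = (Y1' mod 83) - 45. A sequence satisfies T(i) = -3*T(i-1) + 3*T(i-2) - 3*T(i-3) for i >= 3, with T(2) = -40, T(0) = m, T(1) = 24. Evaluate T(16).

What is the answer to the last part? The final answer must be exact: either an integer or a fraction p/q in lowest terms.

-8891346672

Step 1: cross terms: (14*-39 - 17*-29)=-53, (17*-30 - 31*-39)=699, (31*7 - 30*-30)=1117, (30*22 - 11*7)=583, (11*-29 - 14*22)=-627; twice the area = |1719| = 1719; area = 1719/2; answer 1719/2
Step 2: Y1 = 1719/2; threaded value p + q = 1721; m = 16; T(3) = -3*(-40) + 3*(24) - 3*(16) = 144; iterating: T(3)=144, T(4)=-624, T(5)=2424, T(6)=-9576, T(7)=37872, T(8)=-149616, T(9)=591192, T(10)=-2336040, T(11)=9230544, T(12)=-36473328, T(13)=144119736, T(14)=-569470824, T(15)=2250191664, T(16)=-8891346672; answer -8891346672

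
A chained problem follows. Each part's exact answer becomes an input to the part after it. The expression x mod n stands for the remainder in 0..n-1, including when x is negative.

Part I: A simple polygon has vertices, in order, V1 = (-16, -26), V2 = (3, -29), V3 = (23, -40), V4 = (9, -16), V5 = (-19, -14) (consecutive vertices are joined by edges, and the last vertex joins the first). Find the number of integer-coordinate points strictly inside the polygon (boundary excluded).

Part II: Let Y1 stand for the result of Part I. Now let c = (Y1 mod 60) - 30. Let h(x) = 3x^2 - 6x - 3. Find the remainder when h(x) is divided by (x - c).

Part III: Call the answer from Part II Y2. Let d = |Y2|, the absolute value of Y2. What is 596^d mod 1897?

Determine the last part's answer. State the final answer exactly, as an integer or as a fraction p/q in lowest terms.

449

Part I: cross terms: (-16*-29 - 3*-26)=542, (3*-40 - 23*-29)=547, (23*-16 - 9*-40)=-8, (9*-14 - -19*-16)=-430, (-19*-26 - -16*-14)=270; twice the area = |921| = 921; area = 921/2; boundary points = 1 + 1 + 2 + 2 + 3 = 9; strictly interior points = area - boundary/2 + 1 = 457; answer 457
Part II: Y1 = 457; c = 7; remainder = value at the root: 3*(7)^2 - 6*(7)^1 - 3 = (147) + (-42) + (-3) = 102; answer 102
Part III: Y2 = 102; d = 102; squarings mod 1897: 596^1=596, 596^2=477, 596^4=1786, 596^8=939, 596^16=1513, 596^32=1387, 596^64=211; 596^102 = 596^2 * 596^4 * 596^32 * 596^64 = 449 (mod 1897); answer 449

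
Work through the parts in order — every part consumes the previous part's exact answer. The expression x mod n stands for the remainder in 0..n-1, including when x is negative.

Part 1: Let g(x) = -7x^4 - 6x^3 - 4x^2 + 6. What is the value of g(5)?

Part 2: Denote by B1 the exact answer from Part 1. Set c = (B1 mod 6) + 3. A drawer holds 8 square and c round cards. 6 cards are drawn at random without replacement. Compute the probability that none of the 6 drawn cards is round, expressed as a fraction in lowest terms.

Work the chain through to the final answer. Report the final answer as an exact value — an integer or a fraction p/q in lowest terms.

1/33

Part 1: -7*(5)^4 - 6*(5)^3 - 4*(5)^2 + 6 = (-4375) + (-750) + (-100) + (6) = -5219; answer -5219
Part 2: B1 = -5219; c = 4; total draws C(12,6) = 924; favorable C(8,6) = 28; P = 1/33; answer 1/33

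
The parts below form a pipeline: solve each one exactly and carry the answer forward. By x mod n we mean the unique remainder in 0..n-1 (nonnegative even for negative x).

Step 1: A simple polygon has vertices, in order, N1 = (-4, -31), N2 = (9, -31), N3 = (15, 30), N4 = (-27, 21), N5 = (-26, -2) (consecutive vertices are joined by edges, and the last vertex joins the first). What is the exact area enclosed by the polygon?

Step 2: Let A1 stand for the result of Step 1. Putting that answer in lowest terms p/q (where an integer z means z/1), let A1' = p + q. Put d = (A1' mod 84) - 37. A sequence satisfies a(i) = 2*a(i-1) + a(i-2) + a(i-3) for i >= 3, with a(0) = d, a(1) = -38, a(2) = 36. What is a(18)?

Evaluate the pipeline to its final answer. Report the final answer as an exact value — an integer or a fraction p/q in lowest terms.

Step 1: cross terms: (-4*-31 - 9*-31)=403, (9*30 - 15*-31)=735, (15*21 - -27*30)=1125, (-27*-2 - -26*21)=600, (-26*-31 - -4*-2)=798; twice the area = |3661| = 3661; area = 3661/2; answer 3661/2
Step 2: A1 = 3661/2; threaded value p + q = 3663; d = 14; a(3) = 2*(36) + 1*(-38) + 1*(14) = 48; iterating: a(3)=48, a(4)=94, a(5)=272, a(6)=686, a(7)=1738, a(8)=4434, a(9)=11292, a(10)=28756, a(11)=73238, a(12)=186524, a(13)=475042, a(14)=1209846, a(15)=3081258, a(16)=7847404, a(17)=19985912, a(18)=50900486; answer 50900486

50900486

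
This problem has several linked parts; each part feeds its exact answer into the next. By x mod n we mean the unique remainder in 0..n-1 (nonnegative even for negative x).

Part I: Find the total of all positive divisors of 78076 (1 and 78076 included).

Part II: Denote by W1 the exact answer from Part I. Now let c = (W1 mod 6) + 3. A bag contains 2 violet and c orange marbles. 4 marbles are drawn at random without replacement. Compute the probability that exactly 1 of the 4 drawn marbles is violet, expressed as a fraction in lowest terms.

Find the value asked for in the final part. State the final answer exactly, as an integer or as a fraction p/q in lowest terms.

2/5

Part I: 78076 = 2^2 * 131 * 149; sigma = (1 + 2 + 4) * (1 + 131) * (1 + 149) = 7 * 132 * 150 = 138600; answer 138600
Part II: W1 = 138600; c = 3; total draws C(5,4) = 5; favorable C(2,1)*C(3,3) = 2; P = 2/5; answer 2/5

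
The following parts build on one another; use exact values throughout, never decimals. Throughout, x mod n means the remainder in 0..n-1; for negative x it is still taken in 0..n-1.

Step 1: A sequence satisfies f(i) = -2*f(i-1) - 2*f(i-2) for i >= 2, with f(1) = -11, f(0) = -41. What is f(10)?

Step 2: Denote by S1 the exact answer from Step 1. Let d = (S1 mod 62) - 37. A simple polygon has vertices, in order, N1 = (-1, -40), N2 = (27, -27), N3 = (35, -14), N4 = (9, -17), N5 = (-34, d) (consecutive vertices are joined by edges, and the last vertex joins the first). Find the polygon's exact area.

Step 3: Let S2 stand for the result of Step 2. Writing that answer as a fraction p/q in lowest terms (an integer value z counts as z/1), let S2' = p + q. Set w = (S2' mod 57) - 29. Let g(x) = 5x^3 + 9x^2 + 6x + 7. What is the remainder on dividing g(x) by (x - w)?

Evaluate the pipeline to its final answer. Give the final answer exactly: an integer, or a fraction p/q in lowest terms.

Step 1: f(2) = -2*(-11) - 2*(-41) = 104; iterating: f(2)=104, f(3)=-186, f(4)=164, f(5)=44, f(6)=-416, f(7)=744, f(8)=-656, f(9)=-176, f(10)=1664; answer 1664
Step 2: S1 = 1664; d = 15; cross terms: (-1*-27 - 27*-40)=1107, (27*-14 - 35*-27)=567, (35*-17 - 9*-14)=-469, (9*15 - -34*-17)=-443, (-34*-40 - -1*15)=1375; twice the area = |2137| = 2137; area = 2137/2; answer 2137/2
Step 3: S2 = 2137/2; threaded value p + q = 2139; w = 1; remainder = value at the root: 5*(1)^3 + 9*(1)^2 + 6*(1)^1 + 7 = (5) + (9) + (6) + (7) = 27; answer 27

27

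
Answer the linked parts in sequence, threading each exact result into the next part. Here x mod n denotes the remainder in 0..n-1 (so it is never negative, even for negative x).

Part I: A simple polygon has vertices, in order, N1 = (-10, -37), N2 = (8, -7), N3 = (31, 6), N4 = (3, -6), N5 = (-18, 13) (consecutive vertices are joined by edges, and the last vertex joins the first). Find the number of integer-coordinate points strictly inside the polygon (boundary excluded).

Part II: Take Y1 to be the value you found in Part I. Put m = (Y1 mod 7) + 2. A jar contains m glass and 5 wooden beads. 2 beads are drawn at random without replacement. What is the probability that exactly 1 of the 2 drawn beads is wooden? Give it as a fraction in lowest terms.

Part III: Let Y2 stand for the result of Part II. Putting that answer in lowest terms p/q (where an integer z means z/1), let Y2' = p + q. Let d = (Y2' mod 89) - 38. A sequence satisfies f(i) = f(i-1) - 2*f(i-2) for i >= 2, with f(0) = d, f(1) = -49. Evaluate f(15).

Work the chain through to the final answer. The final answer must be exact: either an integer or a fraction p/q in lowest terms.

539

Part I: cross terms: (-10*-7 - 8*-37)=366, (8*6 - 31*-7)=265, (31*-6 - 3*6)=-204, (3*13 - -18*-6)=-69, (-18*-37 - -10*13)=796; twice the area = |1154| = 1154; area = 577; boundary points = 6 + 1 + 4 + 1 + 2 = 14; strictly interior points = area - boundary/2 + 1 = 571; answer 571
Part II: Y1 = 571; m = 6; total draws C(11,2) = 55; favorable C(5,1)*C(6,1) = 30; P = 6/11; answer 6/11
Part III: Y2 = 6/11; threaded value p + q = 17; d = -21; f(2) = 1*(-49) - 2*(-21) = -7; iterating: f(2)=-7, f(3)=91, f(4)=105, f(5)=-77, f(6)=-287, f(7)=-133, f(8)=441, f(9)=707, f(10)=-175, f(11)=-1589, f(12)=-1239, f(13)=1939, f(14)=4417, f(15)=539; answer 539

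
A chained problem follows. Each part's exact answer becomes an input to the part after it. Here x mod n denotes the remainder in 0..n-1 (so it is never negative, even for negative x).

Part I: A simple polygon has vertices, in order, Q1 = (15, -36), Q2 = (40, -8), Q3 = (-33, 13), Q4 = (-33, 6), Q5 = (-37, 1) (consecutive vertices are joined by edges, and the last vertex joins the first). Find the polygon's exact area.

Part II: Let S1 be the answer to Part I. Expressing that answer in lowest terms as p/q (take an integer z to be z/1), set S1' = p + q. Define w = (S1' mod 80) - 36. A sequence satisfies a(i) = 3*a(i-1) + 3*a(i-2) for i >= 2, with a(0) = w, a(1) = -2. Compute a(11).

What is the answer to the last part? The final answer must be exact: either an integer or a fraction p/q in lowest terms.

-1416933

Part I: cross terms: (15*-8 - 40*-36)=1320, (40*13 - -33*-8)=256, (-33*6 - -33*13)=231, (-33*1 - -37*6)=189, (-37*-36 - 15*1)=1317; twice the area = |3313| = 3313; area = 3313/2; answer 3313/2
Part II: S1 = 3313/2; threaded value p + q = 3315; w = -1; a(2) = 3*(-2) + 3*(-1) = -9; iterating: a(2)=-9, a(3)=-33, a(4)=-126, a(5)=-477, a(6)=-1809, a(7)=-6858, a(8)=-26001, a(9)=-98577, a(10)=-373734, a(11)=-1416933; answer -1416933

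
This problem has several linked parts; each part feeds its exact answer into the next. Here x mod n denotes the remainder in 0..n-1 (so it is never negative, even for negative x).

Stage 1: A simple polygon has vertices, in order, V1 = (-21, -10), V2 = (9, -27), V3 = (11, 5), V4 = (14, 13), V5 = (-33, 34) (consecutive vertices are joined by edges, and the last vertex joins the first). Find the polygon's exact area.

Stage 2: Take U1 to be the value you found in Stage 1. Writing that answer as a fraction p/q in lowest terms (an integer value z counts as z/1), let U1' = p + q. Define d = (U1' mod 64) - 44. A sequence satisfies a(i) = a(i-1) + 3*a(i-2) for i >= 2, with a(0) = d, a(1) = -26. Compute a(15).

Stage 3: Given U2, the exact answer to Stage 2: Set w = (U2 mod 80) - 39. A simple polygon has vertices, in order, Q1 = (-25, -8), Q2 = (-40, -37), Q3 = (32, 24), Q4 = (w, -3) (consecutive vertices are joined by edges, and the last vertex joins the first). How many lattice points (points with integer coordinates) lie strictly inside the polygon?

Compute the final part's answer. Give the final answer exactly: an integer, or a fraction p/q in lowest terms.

936

Stage 1: cross terms: (-21*-27 - 9*-10)=657, (9*5 - 11*-27)=342, (11*13 - 14*5)=73, (14*34 - -33*13)=905, (-33*-10 - -21*34)=1044; twice the area = |3021| = 3021; area = 3021/2; answer 3021/2
Stage 2: U1 = 3021/2; threaded value p + q = 3023; d = -29; a(2) = 1*(-26) + 3*(-29) = -113; iterating: a(2)=-113, a(3)=-191, a(4)=-530, a(5)=-1103, a(6)=-2693, a(7)=-6002, a(8)=-14081, a(9)=-32087, a(10)=-74330, a(11)=-170591, a(12)=-393581, a(13)=-905354, a(14)=-2086097, a(15)=-4802159; answer -4802159
Stage 3: U2 = -4802159; w = -38; cross terms: (-25*-37 - -40*-8)=605, (-40*24 - 32*-37)=224, (32*-3 - -38*24)=816, (-38*-8 - -25*-3)=229; twice the area = |1874| = 1874; area = 937; boundary points = 1 + 1 + 1 + 1 = 4; strictly interior points = area - boundary/2 + 1 = 936; answer 936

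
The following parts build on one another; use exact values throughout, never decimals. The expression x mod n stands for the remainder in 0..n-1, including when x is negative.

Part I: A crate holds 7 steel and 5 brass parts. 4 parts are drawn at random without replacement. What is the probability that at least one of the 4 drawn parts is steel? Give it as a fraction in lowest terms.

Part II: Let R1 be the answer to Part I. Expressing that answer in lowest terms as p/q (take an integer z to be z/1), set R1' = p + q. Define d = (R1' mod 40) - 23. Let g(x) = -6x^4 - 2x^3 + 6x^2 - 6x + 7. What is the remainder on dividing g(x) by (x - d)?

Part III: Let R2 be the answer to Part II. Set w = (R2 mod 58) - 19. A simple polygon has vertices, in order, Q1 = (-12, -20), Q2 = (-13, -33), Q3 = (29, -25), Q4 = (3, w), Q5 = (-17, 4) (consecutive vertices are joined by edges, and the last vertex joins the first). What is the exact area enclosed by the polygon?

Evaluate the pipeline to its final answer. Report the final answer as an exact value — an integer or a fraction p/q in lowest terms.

Part I: total draws C(12,4) = 495; complement C(5,4) = 5; favorable 495 - 5 = 490; P = 98/99; answer 98/99
Part II: R1 = 98/99; threaded value p + q = 197; d = 14; remainder = value at the root: -6*(14)^4 - 2*(14)^3 + 6*(14)^2 - 6*(14)^1 + 7 = (-230496) + (-5488) + (1176) + (-84) + (7) = -234885; answer -234885
Part III: R2 = -234885; w = -4; cross terms: (-12*-33 - -13*-20)=136, (-13*-25 - 29*-33)=1282, (29*-4 - 3*-25)=-41, (3*4 - -17*-4)=-56, (-17*-20 - -12*4)=388; twice the area = |1709| = 1709; area = 1709/2; answer 1709/2

1709/2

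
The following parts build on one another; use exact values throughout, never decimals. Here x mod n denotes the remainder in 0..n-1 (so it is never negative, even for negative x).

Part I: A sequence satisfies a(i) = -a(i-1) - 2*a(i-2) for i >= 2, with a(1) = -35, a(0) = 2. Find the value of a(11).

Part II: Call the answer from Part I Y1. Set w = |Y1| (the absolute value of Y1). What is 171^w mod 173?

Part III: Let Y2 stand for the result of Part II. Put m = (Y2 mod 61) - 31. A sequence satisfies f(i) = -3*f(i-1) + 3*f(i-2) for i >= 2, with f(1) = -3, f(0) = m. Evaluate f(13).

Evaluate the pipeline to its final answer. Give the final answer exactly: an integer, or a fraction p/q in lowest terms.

Part I: a(2) = -1*(-35) - 2*(2) = 31; iterating: a(2)=31, a(3)=39, a(4)=-101, a(5)=23, a(6)=179, a(7)=-225, a(8)=-133, a(9)=583, a(10)=-317, a(11)=-849; answer -849
Part II: Y1 = -849; w = 849; squarings mod 173: 171^1=171, 171^2=4, 171^4=16, 171^8=83, 171^16=142, 171^32=96, 171^64=47, 171^128=133, 171^256=43, 171^512=119; 171^849 = 171^1 * 171^16 * 171^64 * 171^256 * 171^512 = 68 (mod 173); answer 68
Part III: Y2 = 68; m = -24; f(2) = -3*(-3) + 3*(-24) = -63; iterating: f(2)=-63, f(3)=180, f(4)=-729, f(5)=2727, f(6)=-10368, f(7)=39285, f(8)=-148959, f(9)=564732, f(10)=-2141073, f(11)=8117415, f(12)=-30775464, f(13)=116678637; answer 116678637

116678637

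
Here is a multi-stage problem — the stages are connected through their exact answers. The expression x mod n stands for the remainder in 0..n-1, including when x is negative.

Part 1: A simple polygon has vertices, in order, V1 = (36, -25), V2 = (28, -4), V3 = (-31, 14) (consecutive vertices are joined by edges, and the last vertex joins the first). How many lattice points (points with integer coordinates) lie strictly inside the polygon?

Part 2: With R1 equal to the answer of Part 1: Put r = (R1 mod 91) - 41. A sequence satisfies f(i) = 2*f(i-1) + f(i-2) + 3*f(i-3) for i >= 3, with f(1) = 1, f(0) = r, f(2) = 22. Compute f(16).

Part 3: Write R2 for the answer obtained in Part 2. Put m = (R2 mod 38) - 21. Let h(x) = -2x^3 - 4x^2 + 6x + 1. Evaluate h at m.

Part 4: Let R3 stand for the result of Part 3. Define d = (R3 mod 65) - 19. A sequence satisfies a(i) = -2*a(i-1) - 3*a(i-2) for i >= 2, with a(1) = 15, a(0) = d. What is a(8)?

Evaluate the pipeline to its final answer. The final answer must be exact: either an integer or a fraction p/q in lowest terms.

-2400

Part 1: cross terms: (36*-4 - 28*-25)=556, (28*14 - -31*-4)=268, (-31*-25 - 36*14)=271; twice the area = |1095| = 1095; area = 1095/2; boundary points = 1 + 1 + 1 = 3; strictly interior points = area - boundary/2 + 1 = 547; answer 547
Part 2: R1 = 547; r = -40; f(3) = 2*(22) + 1*(1) + 3*(-40) = -75; iterating: f(3)=-75, f(4)=-125, f(5)=-259, f(6)=-868, f(7)=-2370, f(8)=-6385, f(9)=-17744, f(10)=-48983, f(11)=-134865, f(12)=-371945, f(13)=-1025704, f(14)=-2827948, f(15)=-7797435, f(16)=-21499930; answer -21499930
Part 3: R2 = -21499930; m = -7; -2*(-7)^3 - 4*(-7)^2 + 6*(-7)^1 + 1 = (686) + (-196) + (-42) + (1) = 449; answer 449
Part 4: R3 = 449; d = 40; a(2) = -2*(15) - 3*(40) = -150; iterating: a(2)=-150, a(3)=255, a(4)=-60, a(5)=-645, a(6)=1470, a(7)=-1005, a(8)=-2400; answer -2400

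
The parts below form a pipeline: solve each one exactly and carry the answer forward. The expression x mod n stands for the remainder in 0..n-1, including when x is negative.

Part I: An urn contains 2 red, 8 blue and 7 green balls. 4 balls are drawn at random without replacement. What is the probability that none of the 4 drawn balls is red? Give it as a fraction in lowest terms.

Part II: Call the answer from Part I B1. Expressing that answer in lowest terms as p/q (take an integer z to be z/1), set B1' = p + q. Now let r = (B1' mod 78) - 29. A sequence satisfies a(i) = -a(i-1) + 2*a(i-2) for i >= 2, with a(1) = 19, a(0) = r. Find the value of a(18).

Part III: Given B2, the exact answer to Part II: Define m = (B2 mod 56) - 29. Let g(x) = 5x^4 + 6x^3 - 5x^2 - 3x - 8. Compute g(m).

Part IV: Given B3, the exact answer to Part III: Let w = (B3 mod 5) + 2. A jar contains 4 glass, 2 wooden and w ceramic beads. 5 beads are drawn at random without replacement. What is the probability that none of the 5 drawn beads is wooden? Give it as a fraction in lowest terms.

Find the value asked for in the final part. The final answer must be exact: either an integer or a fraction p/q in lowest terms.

2/9

Part I: total draws C(17,4) = 2380; favorable C(15,4) = 1365; P = 39/68; answer 39/68
Part II: B1 = 39/68; threaded value p + q = 107; r = 0; a(2) = -1*(19) + 2*(0) = -19; iterating: a(2)=-19, a(3)=57, a(4)=-95, a(5)=209, a(6)=-399, a(7)=817, a(8)=-1615, a(9)=3249, a(10)=-6479, a(11)=12977, a(12)=-25935, a(13)=51889, a(14)=-103759, a(15)=207537, a(16)=-415055, a(17)=830129, a(18)=-1660239; answer -1660239
Part III: B2 = -1660239; m = 20; 5*(20)^4 + 6*(20)^3 - 5*(20)^2 - 3*(20)^1 - 8 = (800000) + (48000) + (-2000) + (-60) + (-8) = 845932; answer 845932
Part IV: B3 = 845932; w = 4; total draws C(10,5) = 252; favorable C(8,5) = 56; P = 2/9; answer 2/9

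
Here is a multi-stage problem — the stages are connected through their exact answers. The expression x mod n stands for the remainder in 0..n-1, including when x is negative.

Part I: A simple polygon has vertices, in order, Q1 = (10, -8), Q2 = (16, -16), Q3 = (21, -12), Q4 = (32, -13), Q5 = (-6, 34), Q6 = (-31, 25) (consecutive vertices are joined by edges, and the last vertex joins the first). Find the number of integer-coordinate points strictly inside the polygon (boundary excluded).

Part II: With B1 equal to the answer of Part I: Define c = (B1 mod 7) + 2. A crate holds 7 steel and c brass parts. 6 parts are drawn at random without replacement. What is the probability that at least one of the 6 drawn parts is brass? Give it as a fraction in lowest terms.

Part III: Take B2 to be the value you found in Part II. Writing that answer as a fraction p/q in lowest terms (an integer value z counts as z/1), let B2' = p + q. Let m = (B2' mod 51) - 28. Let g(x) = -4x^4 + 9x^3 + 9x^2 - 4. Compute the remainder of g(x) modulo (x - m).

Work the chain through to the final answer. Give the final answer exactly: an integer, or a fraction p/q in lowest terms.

Part I: cross terms: (10*-16 - 16*-8)=-32, (16*-12 - 21*-16)=144, (21*-13 - 32*-12)=111, (32*34 - -6*-13)=1010, (-6*25 - -31*34)=904, (-31*-8 - 10*25)=-2; twice the area = |2135| = 2135; area = 2135/2; boundary points = 2 + 1 + 1 + 1 + 1 + 1 = 7; strictly interior points = area - boundary/2 + 1 = 1065; answer 1065
Part II: B1 = 1065; c = 3; total draws C(10,6) = 210; complement C(7,6) = 7; favorable 210 - 7 = 203; P = 29/30; answer 29/30
Part III: B2 = 29/30; threaded value p + q = 59; m = -20; remainder = value at the root: -4*(-20)^4 + 9*(-20)^3 + 9*(-20)^2 - 4 = (-640000) + (-72000) + (3600) + (-4) = -708404; answer -708404

-708404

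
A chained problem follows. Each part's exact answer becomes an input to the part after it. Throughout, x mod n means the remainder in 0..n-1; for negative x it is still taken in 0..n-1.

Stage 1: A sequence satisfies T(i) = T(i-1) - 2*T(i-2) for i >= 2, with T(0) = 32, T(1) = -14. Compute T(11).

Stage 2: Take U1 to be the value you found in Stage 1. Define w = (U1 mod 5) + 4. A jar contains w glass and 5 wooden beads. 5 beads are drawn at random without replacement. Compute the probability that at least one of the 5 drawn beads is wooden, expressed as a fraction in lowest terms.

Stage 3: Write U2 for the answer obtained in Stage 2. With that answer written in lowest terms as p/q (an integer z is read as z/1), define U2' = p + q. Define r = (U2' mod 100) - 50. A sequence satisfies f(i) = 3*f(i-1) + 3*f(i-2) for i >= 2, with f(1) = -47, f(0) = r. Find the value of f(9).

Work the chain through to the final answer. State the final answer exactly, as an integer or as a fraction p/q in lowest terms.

Stage 1: T(2) = 1*(-14) - 2*(32) = -78; iterating: T(2)=-78, T(3)=-50, T(4)=106, T(5)=206, T(6)=-6, T(7)=-418, T(8)=-406, T(9)=430, T(10)=1242, T(11)=382; answer 382
Stage 2: U1 = 382; w = 6; total draws C(11,5) = 462; complement C(6,5) = 6; favorable 462 - 6 = 456; P = 76/77; answer 76/77
Stage 3: U2 = 76/77; threaded value p + q = 153; r = 3; f(2) = 3*(-47) + 3*(3) = -132; iterating: f(2)=-132, f(3)=-537, f(4)=-2007, f(5)=-7632, f(6)=-28917, f(7)=-109647, f(8)=-415692, f(9)=-1576017; answer -1576017

-1576017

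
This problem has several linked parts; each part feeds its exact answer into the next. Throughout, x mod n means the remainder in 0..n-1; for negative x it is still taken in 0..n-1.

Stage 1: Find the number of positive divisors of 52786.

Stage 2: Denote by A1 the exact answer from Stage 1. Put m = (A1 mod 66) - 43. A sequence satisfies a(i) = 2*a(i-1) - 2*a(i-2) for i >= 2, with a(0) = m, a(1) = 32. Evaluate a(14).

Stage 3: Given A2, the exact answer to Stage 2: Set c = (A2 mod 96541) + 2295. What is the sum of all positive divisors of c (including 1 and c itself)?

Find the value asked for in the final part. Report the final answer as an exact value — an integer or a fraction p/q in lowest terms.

235466

Stage 1: 52786 = 2 * 26393; number of divisors = (1+1) * (1+1) = 4; answer 4
Stage 2: A1 = 4; m = -39; a(2) = 2*(32) - 2*(-39) = 142; iterating: a(2)=142, a(3)=220, a(4)=156, a(5)=-128, a(6)=-568, a(7)=-880, a(8)=-624, a(9)=512, a(10)=2272, a(11)=3520, a(12)=2496, a(13)=-2048, a(14)=-9088; answer -9088
Stage 3: A2 = -9088; c = 89748; 89748 = 2^2 * 3^4 * 277; sigma = (1 + 2 + 4) * (1 + 3 + 9 + 27 + 81) * (1 + 277) = 7 * 121 * 278 = 235466; answer 235466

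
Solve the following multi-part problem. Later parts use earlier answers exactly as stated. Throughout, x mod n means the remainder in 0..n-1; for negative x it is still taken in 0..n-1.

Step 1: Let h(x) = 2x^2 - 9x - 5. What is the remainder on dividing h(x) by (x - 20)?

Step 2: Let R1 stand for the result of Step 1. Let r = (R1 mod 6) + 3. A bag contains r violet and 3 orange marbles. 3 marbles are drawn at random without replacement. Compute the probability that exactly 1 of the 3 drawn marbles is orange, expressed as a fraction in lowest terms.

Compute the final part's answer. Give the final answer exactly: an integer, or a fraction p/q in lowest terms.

15/28

Step 1: remainder = value at the root: 2*(20)^2 - 9*(20)^1 - 5 = (800) + (-180) + (-5) = 615; answer 615
Step 2: R1 = 615; r = 6; total draws C(9,3) = 84; favorable C(3,1)*C(6,2) = 45; P = 15/28; answer 15/28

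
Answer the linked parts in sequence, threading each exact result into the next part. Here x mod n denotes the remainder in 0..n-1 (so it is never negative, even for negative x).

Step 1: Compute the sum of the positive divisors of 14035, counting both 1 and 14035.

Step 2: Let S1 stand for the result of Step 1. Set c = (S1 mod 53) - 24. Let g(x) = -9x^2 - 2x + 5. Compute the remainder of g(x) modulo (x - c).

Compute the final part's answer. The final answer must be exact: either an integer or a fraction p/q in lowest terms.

-3555

Step 1: 14035 = 5 * 7 * 401; sigma = (1 + 5) * (1 + 7) * (1 + 401) = 6 * 8 * 402 = 19296; answer 19296
Step 2: S1 = 19296; c = -20; remainder = value at the root: -9*(-20)^2 - 2*(-20)^1 + 5 = (-3600) + (40) + (5) = -3555; answer -3555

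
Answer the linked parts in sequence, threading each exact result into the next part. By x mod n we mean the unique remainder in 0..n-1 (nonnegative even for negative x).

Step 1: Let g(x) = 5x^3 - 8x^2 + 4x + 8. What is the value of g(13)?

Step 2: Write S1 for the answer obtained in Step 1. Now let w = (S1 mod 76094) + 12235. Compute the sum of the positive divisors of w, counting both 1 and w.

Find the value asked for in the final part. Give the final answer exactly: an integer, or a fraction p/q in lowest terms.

41130

Step 1: 5*(13)^3 - 8*(13)^2 + 4*(13)^1 + 8 = (10985) + (-1352) + (52) + (8) = 9693; answer 9693
Step 2: S1 = 9693; w = 21928; 21928 = 2^3 * 2741; sigma = (1 + 2 + 4 + 8) * (1 + 2741) = 15 * 2742 = 41130; answer 41130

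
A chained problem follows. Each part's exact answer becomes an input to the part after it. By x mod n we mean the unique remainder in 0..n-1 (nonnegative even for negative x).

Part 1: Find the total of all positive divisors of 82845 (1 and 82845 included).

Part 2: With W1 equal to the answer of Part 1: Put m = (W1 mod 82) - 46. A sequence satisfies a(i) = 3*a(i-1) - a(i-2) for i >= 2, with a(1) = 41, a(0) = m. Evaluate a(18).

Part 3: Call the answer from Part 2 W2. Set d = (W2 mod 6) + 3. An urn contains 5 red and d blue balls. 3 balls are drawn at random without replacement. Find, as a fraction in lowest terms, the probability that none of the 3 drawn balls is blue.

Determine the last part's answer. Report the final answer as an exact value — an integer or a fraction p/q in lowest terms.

1/12

Part 1: 82845 = 3^2 * 5 * 7 * 263; sigma = (1 + 3 + 9) * (1 + 5) * (1 + 7) * (1 + 263) = 13 * 6 * 8 * 264 = 164736; answer 164736
Part 2: W1 = 164736; m = 34; a(2) = 3*(41) - 1*(34) = 89; iterating: a(2)=89, a(3)=226, a(4)=589, a(5)=1541, a(6)=4034, a(7)=10561, a(8)=27649, a(9)=72386, a(10)=189509, a(11)=496141, a(12)=1298914, a(13)=3400601, a(14)=8902889, a(15)=23308066, a(16)=61021309, a(17)=159755861, a(18)=418246274; answer 418246274
Part 3: W2 = 418246274; d = 5; total draws C(10,3) = 120; favorable C(5,3) = 10; P = 1/12; answer 1/12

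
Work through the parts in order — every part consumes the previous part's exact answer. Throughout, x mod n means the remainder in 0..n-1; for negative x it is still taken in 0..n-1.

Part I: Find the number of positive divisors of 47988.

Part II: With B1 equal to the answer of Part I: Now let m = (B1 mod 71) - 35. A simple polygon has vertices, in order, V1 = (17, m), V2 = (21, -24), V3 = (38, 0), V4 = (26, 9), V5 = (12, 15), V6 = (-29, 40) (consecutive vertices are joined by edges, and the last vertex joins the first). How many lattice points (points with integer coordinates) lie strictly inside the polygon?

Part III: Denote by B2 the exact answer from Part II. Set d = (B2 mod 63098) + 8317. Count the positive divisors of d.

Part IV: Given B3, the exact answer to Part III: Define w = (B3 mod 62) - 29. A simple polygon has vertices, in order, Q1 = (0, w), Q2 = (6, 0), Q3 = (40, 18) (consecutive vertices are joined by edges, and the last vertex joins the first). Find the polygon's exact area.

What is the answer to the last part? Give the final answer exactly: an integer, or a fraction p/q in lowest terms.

Part I: 47988 = 2^2 * 3^2 * 31 * 43; number of divisors = (2+1) * (2+1) * (1+1) * (1+1) = 36; answer 36
Part II: B1 = 36; m = 1; cross terms: (17*-24 - 21*1)=-429, (21*0 - 38*-24)=912, (38*9 - 26*0)=342, (26*15 - 12*9)=282, (12*40 - -29*15)=915, (-29*1 - 17*40)=-709; twice the area = |1313| = 1313; area = 1313/2; boundary points = 1 + 1 + 3 + 2 + 1 + 1 = 9; strictly interior points = area - boundary/2 + 1 = 653; answer 653
Part III: B2 = 653; d = 8970; 8970 = 2 * 3 * 5 * 13 * 23; number of divisors = (1+1) * (1+1) * (1+1) * (1+1) * (1+1) = 32; answer 32
Part IV: B3 = 32; w = 3; cross terms: (0*0 - 6*3)=-18, (6*18 - 40*0)=108, (40*3 - 0*18)=120; twice the area = |210| = 210; area = 105; answer 105

105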